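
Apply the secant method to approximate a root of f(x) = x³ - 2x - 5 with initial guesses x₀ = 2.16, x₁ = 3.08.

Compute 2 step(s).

f(x) = x³ - 2x - 5
x₀ = 2.16, x₁ = 3.08

Secant formula: x_{n+1} = x_n - f(x_n)(x_n - x_{n-1})/(f(x_n) - f(x_{n-1}))

Iteration 1:
  f(2.160000) = 0.757696
  f(3.080000) = 18.058112
  x_2 = 3.080000 - 18.058112×(3.080000 - 2.160000)/(18.058112 - 0.757696)
       = 2.119707
Iteration 2:
  f(3.080000) = 18.058112
  f(2.119707) = 0.284768
  x_3 = 2.119707 - 0.284768×(2.119707 - 3.080000)/(0.284768 - 18.058112)
       = 2.104321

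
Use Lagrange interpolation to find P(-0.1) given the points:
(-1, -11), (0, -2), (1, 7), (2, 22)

Lagrange interpolation formula:
P(x) = Σ yᵢ × Lᵢ(x)
where Lᵢ(x) = Π_{j≠i} (x - xⱼ)/(xᵢ - xⱼ)

L_0(-0.1) = (-0.1 - 0)/(-1 - 0) × (-0.1 - 1)/(-1 - 1) × (-0.1 - 2)/(-1 - 2) = 0.038500
L_1(-0.1) = (-0.1 - (-1))/(0 - (-1)) × (-0.1 - 1)/(0 - 1) × (-0.1 - 2)/(0 - 2) = 1.039500
L_2(-0.1) = (-0.1 - (-1))/(1 - (-1)) × (-0.1 - 0)/(1 - 0) × (-0.1 - 2)/(1 - 2) = -0.094500
L_3(-0.1) = (-0.1 - (-1))/(2 - (-1)) × (-0.1 - 0)/(2 - 0) × (-0.1 - 1)/(2 - 1) = 0.016500

P(-0.1) = (-11)×L_0(-0.1) + (-2)×L_1(-0.1) + 7×L_2(-0.1) + 22×L_3(-0.1)
P(-0.1) = -2.801000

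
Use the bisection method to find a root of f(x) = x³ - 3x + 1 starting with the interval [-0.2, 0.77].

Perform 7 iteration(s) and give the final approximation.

f(x) = x³ - 3x + 1
Initial interval: [-0.2, 0.77]

Iteration 1:
  c_1 = (-0.200000 + 0.770000)/2 = 0.285000
  f(c_1) = f(0.285000) = 0.168149
  f(a) × f(c) ≥ 0, new interval: [0.285000, 0.770000]
Iteration 2:
  c_2 = (0.285000 + 0.770000)/2 = 0.527500
  f(c_2) = f(0.527500) = -0.435720
  f(a) × f(c) < 0, new interval: [0.285000, 0.527500]
Iteration 3:
  c_3 = (0.285000 + 0.527500)/2 = 0.406250
  f(c_3) = f(0.406250) = -0.151703
  f(a) × f(c) < 0, new interval: [0.285000, 0.406250]
Iteration 4:
  c_4 = (0.285000 + 0.406250)/2 = 0.345625
  f(c_4) = f(0.345625) = 0.004412
  f(a) × f(c) ≥ 0, new interval: [0.345625, 0.406250]
Iteration 5:
  c_5 = (0.345625 + 0.406250)/2 = 0.375938
  f(c_5) = f(0.375938) = -0.074682
  f(a) × f(c) < 0, new interval: [0.345625, 0.375938]
Iteration 6:
  c_6 = (0.345625 + 0.375938)/2 = 0.360781
  f(c_6) = f(0.360781) = -0.035383
  f(a) × f(c) < 0, new interval: [0.345625, 0.360781]
Iteration 7:
  c_7 = (0.345625 + 0.360781)/2 = 0.353203
  f(c_7) = f(0.353203) = -0.015546
  f(a) × f(c) < 0, new interval: [0.345625, 0.353203]

After 7 iteration(s), the approximation is c_7 = 0.353203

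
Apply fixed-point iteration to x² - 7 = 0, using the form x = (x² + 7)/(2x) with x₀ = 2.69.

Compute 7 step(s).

Equation: x² - 7 = 0
Fixed-point form: x = (x² + 7)/(2x)
x₀ = 2.69

x_1 = g(2.690000) = 2.646115
x_2 = g(2.646115) = 2.645751
x_3 = g(2.645751) = 2.645751
x_4 = g(2.645751) = 2.645751
x_5 = g(2.645751) = 2.645751
x_6 = g(2.645751) = 2.645751
x_7 = g(2.645751) = 2.645751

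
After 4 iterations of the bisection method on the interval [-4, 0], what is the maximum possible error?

Bisection error bound: |error| ≤ (b-a)/2^n
|error| ≤ (0 - (-4))/2^4 = 4/2^4
|error| ≤ 0.2500000000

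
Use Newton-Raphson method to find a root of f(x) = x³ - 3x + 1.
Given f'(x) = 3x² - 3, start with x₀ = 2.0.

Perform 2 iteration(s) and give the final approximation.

f(x) = x³ - 3x + 1
f'(x) = 3x² - 3
x₀ = 2.0

Newton-Raphson formula: x_{n+1} = x_n - f(x_n)/f'(x_n)

Iteration 1:
  f(2.000000) = 3.000000
  f'(2.000000) = 9.000000
  x_1 = 2.000000 - 3.000000/9.000000 = 1.666667
Iteration 2:
  f(1.666667) = 0.629630
  f'(1.666667) = 5.333333
  x_2 = 1.666667 - 0.629630/5.333333 = 1.548611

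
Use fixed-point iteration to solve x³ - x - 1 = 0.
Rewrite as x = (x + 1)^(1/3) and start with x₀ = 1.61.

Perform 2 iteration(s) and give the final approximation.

Equation: x³ - x - 1 = 0
Fixed-point form: x = (x + 1)^(1/3)
x₀ = 1.61

x_1 = g(1.610000) = 1.376830
x_2 = g(1.376830) = 1.334543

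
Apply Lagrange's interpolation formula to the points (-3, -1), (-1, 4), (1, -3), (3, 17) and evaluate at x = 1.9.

Lagrange interpolation formula:
P(x) = Σ yᵢ × Lᵢ(x)
where Lᵢ(x) = Π_{j≠i} (x - xⱼ)/(xᵢ - xⱼ)

L_0(1.9) = (1.9 - (-1))/(-3 - (-1)) × (1.9 - 1)/(-3 - 1) × (1.9 - 3)/(-3 - 3) = 0.059813
L_1(1.9) = (1.9 - (-3))/(-1 - (-3)) × (1.9 - 1)/(-1 - 1) × (1.9 - 3)/(-1 - 3) = -0.303188
L_2(1.9) = (1.9 - (-3))/(1 - (-3)) × (1.9 - (-1))/(1 - (-1)) × (1.9 - 3)/(1 - 3) = 0.976938
L_3(1.9) = (1.9 - (-3))/(3 - (-3)) × (1.9 - (-1))/(3 - (-1)) × (1.9 - 1)/(3 - 1) = 0.266437

P(1.9) = (-1)×L_0(1.9) + 4×L_1(1.9) + (-3)×L_2(1.9) + 17×L_3(1.9)
P(1.9) = 0.326062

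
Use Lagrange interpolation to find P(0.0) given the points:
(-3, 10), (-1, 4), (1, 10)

Lagrange interpolation formula:
P(x) = Σ yᵢ × Lᵢ(x)
where Lᵢ(x) = Π_{j≠i} (x - xⱼ)/(xᵢ - xⱼ)

L_0(0.0) = (0.0 - (-1))/(-3 - (-1)) × (0.0 - 1)/(-3 - 1) = -0.125000
L_1(0.0) = (0.0 - (-3))/(-1 - (-3)) × (0.0 - 1)/(-1 - 1) = 0.750000
L_2(0.0) = (0.0 - (-3))/(1 - (-3)) × (0.0 - (-1))/(1 - (-1)) = 0.375000

P(0.0) = 10×L_0(0.0) + 4×L_1(0.0) + 10×L_2(0.0)
P(0.0) = 5.500000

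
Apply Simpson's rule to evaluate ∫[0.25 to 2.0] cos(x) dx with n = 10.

f(x) = cos(x)
a = 0.25, b = 2.0, n = 10
h = (b - a)/n = 0.175000

Simpson's rule: (h/3)[f(x₀) + 4f(x₁) + 2f(x₂) + ... + f(xₙ)]

x_0 = 0.2500, f(x_0) = 0.968912, coefficient = 1
x_1 = 0.4250, f(x_1) = 0.911039, coefficient = 4
x_2 = 0.6000, f(x_2) = 0.825336, coefficient = 2
x_3 = 0.7750, f(x_3) = 0.714421, coefficient = 4
x_4 = 0.9500, f(x_4) = 0.581683, coefficient = 2
x_5 = 1.1250, f(x_5) = 0.431177, coefficient = 4
x_6 = 1.3000, f(x_6) = 0.267499, coefficient = 2
x_7 = 1.4750, f(x_7) = 0.095650, coefficient = 4
x_8 = 1.6500, f(x_8) = -0.079121, coefficient = 2
x_9 = 1.8250, f(x_9) = -0.251475, coefficient = 4
x_10 = 2.0000, f(x_10) = -0.416147, coefficient = 1

I ≈ (0.175000/3) × 11.346804 = 0.661897
Exact value: 0.661893
Error: 0.000003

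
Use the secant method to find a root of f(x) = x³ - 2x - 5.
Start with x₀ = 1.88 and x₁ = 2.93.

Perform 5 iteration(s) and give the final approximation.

f(x) = x³ - 2x - 5
x₀ = 1.88, x₁ = 2.93

Secant formula: x_{n+1} = x_n - f(x_n)(x_n - x_{n-1})/(f(x_n) - f(x_{n-1}))

Iteration 1:
  f(1.880000) = -2.115328
  f(2.930000) = 14.293757
  x_2 = 2.930000 - 14.293757×(2.930000 - 1.880000)/(14.293757 - (-2.115328))
       = 2.015358
Iteration 2:
  f(2.930000) = 14.293757
  f(2.015358) = -0.845005
  x_3 = 2.015358 - (-0.845005)×(2.015358 - 2.930000)/(-0.845005 - 14.293757)
       = 2.066410
Iteration 3:
  f(2.015358) = -0.845005
  f(2.066410) = -0.309140
  x_4 = 2.066410 - (-0.309140)×(2.066410 - 2.015358)/(-0.309140 - (-0.845005))
       = 2.095863
Iteration 4:
  f(2.066410) = -0.309140
  f(2.095863) = 0.014648
  x_5 = 2.095863 - 0.014648×(2.095863 - 2.066410)/(0.014648 - (-0.309140))
       = 2.094530
Iteration 5:
  f(2.095863) = 0.014648
  f(2.094530) = -0.000234
  x_6 = 2.094530 - (-0.000234)×(2.094530 - 2.095863)/(-0.000234 - 0.014648)
       = 2.094551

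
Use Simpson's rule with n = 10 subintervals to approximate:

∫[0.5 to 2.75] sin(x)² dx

f(x) = sin(x)²
a = 0.5, b = 2.75, n = 10
h = (b - a)/n = 0.225000

Simpson's rule: (h/3)[f(x₀) + 4f(x₁) + 2f(x₂) + ... + f(xₙ)]

x_0 = 0.5000, f(x_0) = 0.229849, coefficient = 1
x_1 = 0.7250, f(x_1) = 0.439749, coefficient = 4
x_2 = 0.9500, f(x_2) = 0.661645, coefficient = 2
x_3 = 1.1750, f(x_3) = 0.851357, coefficient = 4
x_4 = 1.4000, f(x_4) = 0.971111, coefficient = 2
x_5 = 1.6250, f(x_5) = 0.997065, coefficient = 4
x_6 = 1.8500, f(x_6) = 0.924050, coefficient = 2
x_7 = 2.0750, f(x_7) = 0.766604, coefficient = 4
x_8 = 2.3000, f(x_8) = 0.556076, coefficient = 2
x_9 = 2.5250, f(x_9) = 0.334383, coefficient = 4
x_10 = 2.7500, f(x_10) = 0.145665, coefficient = 1

I ≈ (0.225000/3) × 20.157908 = 1.511843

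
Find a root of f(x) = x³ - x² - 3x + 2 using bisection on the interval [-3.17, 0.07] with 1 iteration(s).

f(x) = x³ - x² - 3x + 2
Initial interval: [-3.17, 0.07]

Iteration 1:
  c_1 = (-3.170000 + 0.070000)/2 = -1.550000
  f(c_1) = f(-1.550000) = 0.523625
  f(a) × f(c) < 0, new interval: [-3.170000, -1.550000]

After 1 iteration(s), the approximation is c_1 = -1.550000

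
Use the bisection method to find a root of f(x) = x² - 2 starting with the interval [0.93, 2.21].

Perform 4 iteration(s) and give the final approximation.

f(x) = x² - 2
Initial interval: [0.93, 2.21]

Iteration 1:
  c_1 = (0.930000 + 2.210000)/2 = 1.570000
  f(c_1) = f(1.570000) = 0.464900
  f(a) × f(c) < 0, new interval: [0.930000, 1.570000]
Iteration 2:
  c_2 = (0.930000 + 1.570000)/2 = 1.250000
  f(c_2) = f(1.250000) = -0.437500
  f(a) × f(c) ≥ 0, new interval: [1.250000, 1.570000]
Iteration 3:
  c_3 = (1.250000 + 1.570000)/2 = 1.410000
  f(c_3) = f(1.410000) = -0.011900
  f(a) × f(c) ≥ 0, new interval: [1.410000, 1.570000]
Iteration 4:
  c_4 = (1.410000 + 1.570000)/2 = 1.490000
  f(c_4) = f(1.490000) = 0.220100
  f(a) × f(c) < 0, new interval: [1.410000, 1.490000]

After 4 iteration(s), the approximation is c_4 = 1.490000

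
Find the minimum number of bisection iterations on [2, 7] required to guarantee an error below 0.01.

We need (b-a)/2^n ≤ 0.01
(7 - 2)/2^n ≤ 0.01
5/2^n ≤ 0.01
2^n ≥ 500
n ≥ log₂(500) = 8.97
n ≥ 9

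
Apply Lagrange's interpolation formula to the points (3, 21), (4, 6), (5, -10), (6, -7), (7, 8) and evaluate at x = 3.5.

Lagrange interpolation formula:
P(x) = Σ yᵢ × Lᵢ(x)
where Lᵢ(x) = Π_{j≠i} (x - xⱼ)/(xᵢ - xⱼ)

L_0(3.5) = (3.5 - 4)/(3 - 4) × (3.5 - 5)/(3 - 5) × (3.5 - 6)/(3 - 6) × (3.5 - 7)/(3 - 7) = 0.273438
L_1(3.5) = (3.5 - 3)/(4 - 3) × (3.5 - 5)/(4 - 5) × (3.5 - 6)/(4 - 6) × (3.5 - 7)/(4 - 7) = 1.093750
L_2(3.5) = (3.5 - 3)/(5 - 3) × (3.5 - 4)/(5 - 4) × (3.5 - 6)/(5 - 6) × (3.5 - 7)/(5 - 7) = -0.546875
L_3(3.5) = (3.5 - 3)/(6 - 3) × (3.5 - 4)/(6 - 4) × (3.5 - 5)/(6 - 5) × (3.5 - 7)/(6 - 7) = 0.218750
L_4(3.5) = (3.5 - 3)/(7 - 3) × (3.5 - 4)/(7 - 4) × (3.5 - 5)/(7 - 5) × (3.5 - 6)/(7 - 6) = -0.039062

P(3.5) = 21×L_0(3.5) + 6×L_1(3.5) + (-10)×L_2(3.5) + (-7)×L_3(3.5) + 8×L_4(3.5)
P(3.5) = 15.929688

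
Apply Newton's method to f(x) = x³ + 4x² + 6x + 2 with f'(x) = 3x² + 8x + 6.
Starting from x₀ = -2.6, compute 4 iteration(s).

f(x) = x³ + 4x² + 6x + 2
f'(x) = 3x² + 8x + 6
x₀ = -2.6

Newton-Raphson formula: x_{n+1} = x_n - f(x_n)/f'(x_n)

Iteration 1:
  f(-2.600000) = -4.136000
  f'(-2.600000) = 5.480000
  x_1 = -2.600000 - (-4.136000)/5.480000 = -1.845255
Iteration 2:
  f(-1.845255) = -1.734697
  f'(-1.845255) = 1.452860
  x_2 = -1.845255 - (-1.734697)/1.452860 = -0.651267
Iteration 3:
  f(-0.651267) = -0.487242
  f'(-0.651267) = 2.062309
  x_3 = -0.651267 - (-0.487242)/2.062309 = -0.415007
Iteration 4:
  f(-0.415007) = 0.127404
  f'(-0.415007) = 3.196637
  x_4 = -0.415007 - 0.127404/3.196637 = -0.454863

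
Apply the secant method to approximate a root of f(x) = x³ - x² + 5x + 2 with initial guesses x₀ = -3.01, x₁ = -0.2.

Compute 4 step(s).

f(x) = x³ - x² + 5x + 2
x₀ = -3.01, x₁ = -0.2

Secant formula: x_{n+1} = x_n - f(x_n)(x_n - x_{n-1})/(f(x_n) - f(x_{n-1}))

Iteration 1:
  f(-3.010000) = -49.381001
  f(-0.200000) = 0.952000
  x_2 = -0.200000 - 0.952000×(-0.200000 - (-3.010000))/(0.952000 - (-49.381001))
       = -0.253148
Iteration 2:
  f(-0.200000) = 0.952000
  f(-0.253148) = 0.653951
  x_3 = -0.253148 - 0.653951×(-0.253148 - (-0.200000))/(0.653951 - 0.952000)
       = -0.369762
Iteration 3:
  f(-0.253148) = 0.653951
  f(-0.369762) = -0.036087
  x_4 = -0.369762 - (-0.036087)×(-0.369762 - (-0.253148))/(-0.036087 - 0.653951)
       = -0.363663
Iteration 4:
  f(-0.369762) = -0.036087
  f(-0.363663) = 0.001339
  x_5 = -0.363663 - 0.001339×(-0.363663 - (-0.369762))/(0.001339 - (-0.036087))
       = -0.363881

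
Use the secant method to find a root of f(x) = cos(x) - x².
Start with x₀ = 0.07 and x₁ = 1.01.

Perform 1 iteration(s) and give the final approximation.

f(x) = cos(x) - x²
x₀ = 0.07, x₁ = 1.01

Secant formula: x_{n+1} = x_n - f(x_n)(x_n - x_{n-1})/(f(x_n) - f(x_{n-1}))

Iteration 1:
  f(0.070000) = 0.992651
  f(1.010000) = -0.488239
  x_2 = 1.010000 - (-0.488239)×(1.010000 - 0.070000)/(-0.488239 - 0.992651)
       = 0.700089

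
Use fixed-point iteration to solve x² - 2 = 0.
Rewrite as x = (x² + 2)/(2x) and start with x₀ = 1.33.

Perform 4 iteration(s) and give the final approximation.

Equation: x² - 2 = 0
Fixed-point form: x = (x² + 2)/(2x)
x₀ = 1.33

x_1 = g(1.330000) = 1.416880
x_2 = g(1.416880) = 1.414216
x_3 = g(1.414216) = 1.414214
x_4 = g(1.414214) = 1.414214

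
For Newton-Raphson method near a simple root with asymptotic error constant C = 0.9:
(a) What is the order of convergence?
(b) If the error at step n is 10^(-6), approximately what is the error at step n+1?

(a) Newton-Raphson has quadratic (order 2) convergence near simple roots.
    This means |e_{n+1}| ≈ C|e_n|².

(b) With |e_n| = 10^(-6) and C = 0.9:
    |e_{n+1}| ≈ 0.9 × (10^(-6))² = 0.9 × 10^(-12)

(a) 2 (quadratic); (b) |e_{n+1}| ≈ 9.000e-13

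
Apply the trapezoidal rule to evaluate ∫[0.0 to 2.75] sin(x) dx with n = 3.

f(x) = sin(x)
a = 0.0, b = 2.75, n = 3
h = (b - a)/n = 0.916667

Trapezoidal rule: (h/2)[f(x₀) + 2f(x₁) + 2f(x₂) + ... + f(xₙ)]

x_0 = 0.0000, f(x_0) = 0.000000, coefficient = 1
x_1 = 0.9167, f(x_1) = 0.793578, coefficient = 2
x_2 = 1.8333, f(x_2) = 0.965735, coefficient = 2
x_3 = 2.7500, f(x_3) = 0.381661, coefficient = 1

I ≈ (0.916667/2) × 3.900286 = 1.787631
Exact value: 1.924302
Error: 0.136671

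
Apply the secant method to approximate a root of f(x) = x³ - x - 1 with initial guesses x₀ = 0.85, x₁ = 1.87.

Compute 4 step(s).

f(x) = x³ - x - 1
x₀ = 0.85, x₁ = 1.87

Secant formula: x_{n+1} = x_n - f(x_n)(x_n - x_{n-1})/(f(x_n) - f(x_{n-1}))

Iteration 1:
  f(0.850000) = -1.235875
  f(1.870000) = 3.669203
  x_2 = 1.870000 - 3.669203×(1.870000 - 0.850000)/(3.669203 - (-1.235875))
       = 1.106997
Iteration 2:
  f(1.870000) = 3.669203
  f(1.106997) = -0.750435
  x_3 = 1.106997 - (-0.750435)×(1.106997 - 1.870000)/(-0.750435 - 3.669203)
       = 1.236552
Iteration 3:
  f(1.106997) = -0.750435
  f(1.236552) = -0.345789
  x_4 = 1.236552 - (-0.345789)×(1.236552 - 1.106997)/(-0.345789 - (-0.750435))
       = 1.347262
Iteration 4:
  f(1.236552) = -0.345789
  f(1.347262) = 0.098175
  x_5 = 1.347262 - 0.098175×(1.347262 - 1.236552)/(0.098175 - (-0.345789))
       = 1.322781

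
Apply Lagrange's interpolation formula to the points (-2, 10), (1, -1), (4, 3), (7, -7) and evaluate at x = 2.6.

Lagrange interpolation formula:
P(x) = Σ yᵢ × Lᵢ(x)
where Lᵢ(x) = Π_{j≠i} (x - xⱼ)/(xᵢ - xⱼ)

L_0(2.6) = (2.6 - 1)/(-2 - 1) × (2.6 - 4)/(-2 - 4) × (2.6 - 7)/(-2 - 7) = -0.060840
L_1(2.6) = (2.6 - (-2))/(1 - (-2)) × (2.6 - 4)/(1 - 4) × (2.6 - 7)/(1 - 7) = 0.524741
L_2(2.6) = (2.6 - (-2))/(4 - (-2)) × (2.6 - 1)/(4 - 1) × (2.6 - 7)/(4 - 7) = 0.599704
L_3(2.6) = (2.6 - (-2))/(7 - (-2)) × (2.6 - 1)/(7 - 1) × (2.6 - 4)/(7 - 4) = -0.063605

P(2.6) = 10×L_0(2.6) + (-1)×L_1(2.6) + 3×L_2(2.6) + (-7)×L_3(2.6)
P(2.6) = 1.111210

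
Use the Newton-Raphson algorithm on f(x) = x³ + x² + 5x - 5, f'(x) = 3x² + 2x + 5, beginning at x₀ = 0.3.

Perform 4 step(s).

f(x) = x³ + x² + 5x - 5
f'(x) = 3x² + 2x + 5
x₀ = 0.3

Newton-Raphson formula: x_{n+1} = x_n - f(x_n)/f'(x_n)

Iteration 1:
  f(0.300000) = -3.383000
  f'(0.300000) = 5.870000
  x_1 = 0.300000 - (-3.383000)/5.870000 = 0.876320
Iteration 2:
  f(0.876320) = 0.822498
  f'(0.876320) = 9.056452
  x_2 = 0.876320 - 0.822498/9.056452 = 0.785501
Iteration 3:
  f(0.785501) = 0.029183
  f'(0.785501) = 8.422040
  x_3 = 0.785501 - 0.029183/8.422040 = 0.782036
Iteration 4:
  f(0.782036) = 0.000040
  f'(0.782036) = 8.398815
  x_4 = 0.782036 - 0.000040/8.398815 = 0.782031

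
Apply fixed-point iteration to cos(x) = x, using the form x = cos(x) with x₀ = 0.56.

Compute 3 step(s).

Equation: cos(x) = x
Fixed-point form: x = cos(x)
x₀ = 0.56

x_1 = g(0.560000) = 0.847255
x_2 = g(0.847255) = 0.662043
x_3 = g(0.662043) = 0.788738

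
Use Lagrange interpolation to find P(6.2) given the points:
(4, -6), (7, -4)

Lagrange interpolation formula:
P(x) = Σ yᵢ × Lᵢ(x)
where Lᵢ(x) = Π_{j≠i} (x - xⱼ)/(xᵢ - xⱼ)

L_0(6.2) = (6.2 - 7)/(4 - 7) = 0.266667
L_1(6.2) = (6.2 - 4)/(7 - 4) = 0.733333

P(6.2) = (-6)×L_0(6.2) + (-4)×L_1(6.2)
P(6.2) = -4.533333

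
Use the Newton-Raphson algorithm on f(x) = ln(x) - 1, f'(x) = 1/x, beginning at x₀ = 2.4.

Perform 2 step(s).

f(x) = ln(x) - 1
f'(x) = 1/x
x₀ = 2.4

Newton-Raphson formula: x_{n+1} = x_n - f(x_n)/f'(x_n)

Iteration 1:
  f(2.400000) = -0.124531
  f'(2.400000) = 0.416667
  x_1 = 2.400000 - (-0.124531)/0.416667 = 2.698875
Iteration 2:
  f(2.698875) = -0.007165
  f'(2.698875) = 0.370525
  x_2 = 2.698875 - (-0.007165)/0.370525 = 2.718212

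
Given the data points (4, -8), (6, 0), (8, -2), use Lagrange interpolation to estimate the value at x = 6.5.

Lagrange interpolation formula:
P(x) = Σ yᵢ × Lᵢ(x)
where Lᵢ(x) = Π_{j≠i} (x - xⱼ)/(xᵢ - xⱼ)

L_0(6.5) = (6.5 - 6)/(4 - 6) × (6.5 - 8)/(4 - 8) = -0.093750
L_1(6.5) = (6.5 - 4)/(6 - 4) × (6.5 - 8)/(6 - 8) = 0.937500
L_2(6.5) = (6.5 - 4)/(8 - 4) × (6.5 - 6)/(8 - 6) = 0.156250

P(6.5) = (-8)×L_0(6.5) + 0×L_1(6.5) + (-2)×L_2(6.5)
P(6.5) = 0.437500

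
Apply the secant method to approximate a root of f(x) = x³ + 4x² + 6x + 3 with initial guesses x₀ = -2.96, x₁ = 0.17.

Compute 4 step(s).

f(x) = x³ + 4x² + 6x + 3
x₀ = -2.96, x₁ = 0.17

Secant formula: x_{n+1} = x_n - f(x_n)(x_n - x_{n-1})/(f(x_n) - f(x_{n-1}))

Iteration 1:
  f(-2.960000) = -5.647936
  f(0.170000) = 4.140513
  x_2 = 0.170000 - 4.140513×(0.170000 - (-2.960000))/(4.140513 - (-5.647936))
       = -1.153990
Iteration 2:
  f(0.170000) = 4.140513
  f(-1.153990) = -0.133928
  x_3 = -1.153990 - (-0.133928)×(-1.153990 - 0.170000)/(-0.133928 - 4.140513)
       = -1.112506
Iteration 3:
  f(-1.153990) = -0.133928
  f(-1.112506) = -0.101272
  x_4 = -1.112506 - (-0.101272)×(-1.112506 - (-1.153990))/(-0.101272 - (-0.133928))
       = -0.983857
Iteration 4:
  f(-1.112506) = -0.101272
  f(-0.983857) = 0.016408
  x_5 = -0.983857 - 0.016408×(-0.983857 - (-1.112506))/(0.016408 - (-0.101272))
       = -1.001794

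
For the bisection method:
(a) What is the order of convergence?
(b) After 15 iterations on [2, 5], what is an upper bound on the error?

(a) Bisection has linear (order 1) convergence; the error is halved each step.

(b) Error bound = (b-a)/2^n = (5 - 2)/2^{15}
    = 3/2^{15}

(a) 1 (linear); (b) error ≤ 9.16e-05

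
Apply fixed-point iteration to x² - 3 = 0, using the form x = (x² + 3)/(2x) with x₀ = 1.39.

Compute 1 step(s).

Equation: x² - 3 = 0
Fixed-point form: x = (x² + 3)/(2x)
x₀ = 1.39

x_1 = g(1.390000) = 1.774137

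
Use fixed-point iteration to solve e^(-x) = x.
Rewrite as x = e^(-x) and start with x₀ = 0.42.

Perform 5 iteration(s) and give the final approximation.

Equation: e^(-x) = x
Fixed-point form: x = e^(-x)
x₀ = 0.42

x_1 = g(0.420000) = 0.657047
x_2 = g(0.657047) = 0.518380
x_3 = g(0.518380) = 0.595484
x_4 = g(0.595484) = 0.551295
x_5 = g(0.551295) = 0.576203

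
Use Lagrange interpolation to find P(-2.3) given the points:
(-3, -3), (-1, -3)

Lagrange interpolation formula:
P(x) = Σ yᵢ × Lᵢ(x)
where Lᵢ(x) = Π_{j≠i} (x - xⱼ)/(xᵢ - xⱼ)

L_0(-2.3) = (-2.3 - (-1))/(-3 - (-1)) = 0.650000
L_1(-2.3) = (-2.3 - (-3))/(-1 - (-3)) = 0.350000

P(-2.3) = (-3)×L_0(-2.3) + (-3)×L_1(-2.3)
P(-2.3) = -3.000000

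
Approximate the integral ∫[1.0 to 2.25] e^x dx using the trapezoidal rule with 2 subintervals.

f(x) = e^x
a = 1.0, b = 2.25, n = 2
h = (b - a)/n = 0.625000

Trapezoidal rule: (h/2)[f(x₀) + 2f(x₁) + 2f(x₂) + ... + f(xₙ)]

x_0 = 1.0000, f(x_0) = 2.718282, coefficient = 1
x_1 = 1.6250, f(x_1) = 5.078419, coefficient = 2
x_2 = 2.2500, f(x_2) = 9.487736, coefficient = 1

I ≈ (0.625000/2) × 22.362856 = 6.988392
Exact value: 6.769454
Error: 0.218938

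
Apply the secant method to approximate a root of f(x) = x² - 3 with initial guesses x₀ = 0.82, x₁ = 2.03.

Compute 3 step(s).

f(x) = x² - 3
x₀ = 0.82, x₁ = 2.03

Secant formula: x_{n+1} = x_n - f(x_n)(x_n - x_{n-1})/(f(x_n) - f(x_{n-1}))

Iteration 1:
  f(0.820000) = -2.327600
  f(2.030000) = 1.120900
  x_2 = 2.030000 - 1.120900×(2.030000 - 0.820000)/(1.120900 - (-2.327600))
       = 1.636702
Iteration 2:
  f(2.030000) = 1.120900
  f(1.636702) = -0.321207
  x_3 = 1.636702 - (-0.321207)×(1.636702 - 2.030000)/(-0.321207 - 1.120900)
       = 1.724303
Iteration 3:
  f(1.636702) = -0.321207
  f(1.724303) = -0.026779
  x_4 = 1.724303 - (-0.026779)×(1.724303 - 1.636702)/(-0.026779 - (-0.321207))
       = 1.732271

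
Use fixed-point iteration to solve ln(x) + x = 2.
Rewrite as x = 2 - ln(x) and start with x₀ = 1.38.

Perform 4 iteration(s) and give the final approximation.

Equation: ln(x) + x = 2
Fixed-point form: x = 2 - ln(x)
x₀ = 1.38

x_1 = g(1.380000) = 1.677917
x_2 = g(1.677917) = 1.482447
x_3 = g(1.482447) = 1.606306
x_4 = g(1.606306) = 1.526063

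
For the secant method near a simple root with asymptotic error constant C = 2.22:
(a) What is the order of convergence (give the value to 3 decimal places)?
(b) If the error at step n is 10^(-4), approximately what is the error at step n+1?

(a) Secant method has superlinear convergence with order φ = (1+√5)/2 ≈ 1.618.
    This means |e_{n+1}| ≈ C|e_n|^1.618.

(b) With |e_n| = 10^(-4) and C = 2.22:
    |e_{n+1}| ≈ 2.22 × (10^(-4))^1.618 = 2.22 × 10^(-6.47)

(a) ≈ 1.618 (golden ratio); (b) |e_{n+1}| ≈ 7.485e-07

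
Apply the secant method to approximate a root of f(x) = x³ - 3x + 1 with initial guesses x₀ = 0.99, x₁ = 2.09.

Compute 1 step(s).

f(x) = x³ - 3x + 1
x₀ = 0.99, x₁ = 2.09

Secant formula: x_{n+1} = x_n - f(x_n)(x_n - x_{n-1})/(f(x_n) - f(x_{n-1}))

Iteration 1:
  f(0.990000) = -0.999701
  f(2.090000) = 3.859329
  x_2 = 2.090000 - 3.859329×(2.090000 - 0.990000)/(3.859329 - (-0.999701))
       = 1.216315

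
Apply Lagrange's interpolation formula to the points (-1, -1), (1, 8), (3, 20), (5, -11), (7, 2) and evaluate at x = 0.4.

Lagrange interpolation formula:
P(x) = Σ yᵢ × Lᵢ(x)
where Lᵢ(x) = Π_{j≠i} (x - xⱼ)/(xᵢ - xⱼ)

L_0(0.4) = (0.4 - 1)/(-1 - 1) × (0.4 - 3)/(-1 - 3) × (0.4 - 5)/(-1 - 5) × (0.4 - 7)/(-1 - 7) = 0.123337
L_1(0.4) = (0.4 - (-1))/(1 - (-1)) × (0.4 - 3)/(1 - 3) × (0.4 - 5)/(1 - 5) × (0.4 - 7)/(1 - 7) = 1.151150
L_2(0.4) = (0.4 - (-1))/(3 - (-1)) × (0.4 - 1)/(3 - 1) × (0.4 - 5)/(3 - 5) × (0.4 - 7)/(3 - 7) = -0.398475
L_3(0.4) = (0.4 - (-1))/(5 - (-1)) × (0.4 - 1)/(5 - 1) × (0.4 - 3)/(5 - 3) × (0.4 - 7)/(5 - 7) = 0.150150
L_4(0.4) = (0.4 - (-1))/(7 - (-1)) × (0.4 - 1)/(7 - 1) × (0.4 - 3)/(7 - 3) × (0.4 - 5)/(7 - 5) = -0.026162

P(0.4) = (-1)×L_0(0.4) + 8×L_1(0.4) + 20×L_2(0.4) + (-11)×L_3(0.4) + 2×L_4(0.4)
P(0.4) = -0.587613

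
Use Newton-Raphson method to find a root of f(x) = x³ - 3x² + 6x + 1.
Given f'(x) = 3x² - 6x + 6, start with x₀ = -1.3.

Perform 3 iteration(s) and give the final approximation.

f(x) = x³ - 3x² + 6x + 1
f'(x) = 3x² - 6x + 6
x₀ = -1.3

Newton-Raphson formula: x_{n+1} = x_n - f(x_n)/f'(x_n)

Iteration 1:
  f(-1.300000) = -14.067000
  f'(-1.300000) = 18.870000
  x_1 = -1.300000 - (-14.067000)/18.870000 = -0.554531
Iteration 2:
  f(-0.554531) = -3.420221
  f'(-0.554531) = 10.249700
  x_2 = -0.554531 - (-3.420221)/10.249700 = -0.220841
Iteration 3:
  f(-0.220841) = -0.482130
  f'(-0.220841) = 7.471359
  x_3 = -0.220841 - (-0.482130)/7.471359 = -0.156311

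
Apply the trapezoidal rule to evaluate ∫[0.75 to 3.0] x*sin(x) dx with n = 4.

f(x) = x*sin(x)
a = 0.75, b = 3.0, n = 4
h = (b - a)/n = 0.562500

Trapezoidal rule: (h/2)[f(x₀) + 2f(x₁) + 2f(x₂) + ... + f(xₙ)]

x_0 = 0.7500, f(x_0) = 0.511229, coefficient = 1
x_1 = 1.3125, f(x_1) = 1.268960, coefficient = 2
x_2 = 1.8750, f(x_2) = 1.788911, coefficient = 2
x_3 = 2.4375, f(x_3) = 1.577897, coefficient = 2
x_4 = 3.0000, f(x_4) = 0.423360, coefficient = 1

I ≈ (0.562500/2) × 10.206125 = 2.870473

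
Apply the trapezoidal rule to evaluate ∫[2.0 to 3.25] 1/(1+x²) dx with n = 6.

f(x) = 1/(1+x²)
a = 2.0, b = 3.25, n = 6
h = (b - a)/n = 0.208333

Trapezoidal rule: (h/2)[f(x₀) + 2f(x₁) + 2f(x₂) + ... + f(xₙ)]

x_0 = 2.0000, f(x_0) = 0.200000, coefficient = 1
x_1 = 2.2083, f(x_1) = 0.170162, coefficient = 2
x_2 = 2.4167, f(x_2) = 0.146193, coefficient = 2
x_3 = 2.6250, f(x_3) = 0.126733, coefficient = 2
x_4 = 2.8333, f(x_4) = 0.110769, coefficient = 2
x_5 = 3.0417, f(x_5) = 0.097544, coefficient = 2
x_6 = 3.2500, f(x_6) = 0.086486, coefficient = 1

I ≈ (0.208333/2) × 1.589290 = 0.165551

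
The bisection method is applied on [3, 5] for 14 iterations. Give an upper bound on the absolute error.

Bisection error bound: |error| ≤ (b-a)/2^n
|error| ≤ (5 - 3)/2^14 = 2/2^14
|error| ≤ 0.0001220703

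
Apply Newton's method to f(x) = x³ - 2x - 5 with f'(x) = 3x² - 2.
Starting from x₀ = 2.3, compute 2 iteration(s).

f(x) = x³ - 2x - 5
f'(x) = 3x² - 2
x₀ = 2.3

Newton-Raphson formula: x_{n+1} = x_n - f(x_n)/f'(x_n)

Iteration 1:
  f(2.300000) = 2.567000
  f'(2.300000) = 13.870000
  x_1 = 2.300000 - 2.567000/13.870000 = 2.114924
Iteration 2:
  f(2.114924) = 0.230006
  f'(2.114924) = 11.418714
  x_2 = 2.114924 - 0.230006/11.418714 = 2.094781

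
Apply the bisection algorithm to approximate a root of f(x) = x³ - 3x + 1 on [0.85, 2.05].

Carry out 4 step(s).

f(x) = x³ - 3x + 1
Initial interval: [0.85, 2.05]

Iteration 1:
  c_1 = (0.850000 + 2.050000)/2 = 1.450000
  f(c_1) = f(1.450000) = -0.301375
  f(a) × f(c) ≥ 0, new interval: [1.450000, 2.050000]
Iteration 2:
  c_2 = (1.450000 + 2.050000)/2 = 1.750000
  f(c_2) = f(1.750000) = 1.109375
  f(a) × f(c) < 0, new interval: [1.450000, 1.750000]
Iteration 3:
  c_3 = (1.450000 + 1.750000)/2 = 1.600000
  f(c_3) = f(1.600000) = 0.296000
  f(a) × f(c) < 0, new interval: [1.450000, 1.600000]
Iteration 4:
  c_4 = (1.450000 + 1.600000)/2 = 1.525000
  f(c_4) = f(1.525000) = -0.028422
  f(a) × f(c) ≥ 0, new interval: [1.525000, 1.600000]

After 4 iteration(s), the approximation is c_4 = 1.525000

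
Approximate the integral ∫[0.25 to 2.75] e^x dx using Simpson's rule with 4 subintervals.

f(x) = e^x
a = 0.25, b = 2.75, n = 4
h = (b - a)/n = 0.625000

Simpson's rule: (h/3)[f(x₀) + 4f(x₁) + 2f(x₂) + ... + f(xₙ)]

x_0 = 0.2500, f(x_0) = 1.284025, coefficient = 1
x_1 = 0.8750, f(x_1) = 2.398875, coefficient = 4
x_2 = 1.5000, f(x_2) = 4.481689, coefficient = 2
x_3 = 2.1250, f(x_3) = 8.372897, coefficient = 4
x_4 = 2.7500, f(x_4) = 15.642632, coefficient = 1

I ≈ (0.625000/3) × 68.977127 = 14.370235
Exact value: 14.358606
Error: 0.011628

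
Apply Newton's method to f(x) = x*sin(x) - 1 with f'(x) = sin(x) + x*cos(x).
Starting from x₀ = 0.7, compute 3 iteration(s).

f(x) = x*sin(x) - 1
f'(x) = sin(x) + x*cos(x)
x₀ = 0.7

Newton-Raphson formula: x_{n+1} = x_n - f(x_n)/f'(x_n)

Iteration 1:
  f(0.700000) = -0.549048
  f'(0.700000) = 1.179607
  x_1 = 0.700000 - (-0.549048)/1.179607 = 1.165450
Iteration 2:
  f(1.165450) = 0.071008
  f'(1.165450) = 1.378546
  x_2 = 1.165450 - 0.071008/1.378546 = 1.113940
Iteration 3:
  f(1.113940) = -0.000301
  f'(1.113940) = 1.388835
  x_3 = 1.113940 - (-0.000301)/1.388835 = 1.114157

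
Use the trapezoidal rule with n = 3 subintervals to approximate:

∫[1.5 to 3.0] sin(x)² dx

f(x) = sin(x)²
a = 1.5, b = 3.0, n = 3
h = (b - a)/n = 0.500000

Trapezoidal rule: (h/2)[f(x₀) + 2f(x₁) + 2f(x₂) + ... + f(xₙ)]

x_0 = 1.5000, f(x_0) = 0.994996, coefficient = 1
x_1 = 2.0000, f(x_1) = 0.826822, coefficient = 2
x_2 = 2.5000, f(x_2) = 0.358169, coefficient = 2
x_3 = 3.0000, f(x_3) = 0.019915, coefficient = 1

I ≈ (0.500000/2) × 3.384893 = 0.846223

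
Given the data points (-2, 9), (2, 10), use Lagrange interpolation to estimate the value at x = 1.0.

Lagrange interpolation formula:
P(x) = Σ yᵢ × Lᵢ(x)
where Lᵢ(x) = Π_{j≠i} (x - xⱼ)/(xᵢ - xⱼ)

L_0(1.0) = (1.0 - 2)/(-2 - 2) = 0.250000
L_1(1.0) = (1.0 - (-2))/(2 - (-2)) = 0.750000

P(1.0) = 9×L_0(1.0) + 10×L_1(1.0)
P(1.0) = 9.750000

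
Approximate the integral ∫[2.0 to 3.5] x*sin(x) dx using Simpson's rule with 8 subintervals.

f(x) = x*sin(x)
a = 2.0, b = 3.5, n = 8
h = (b - a)/n = 0.187500

Simpson's rule: (h/3)[f(x₀) + 4f(x₁) + 2f(x₂) + ... + f(xₙ)]

x_0 = 2.0000, f(x_0) = 1.818595, coefficient = 1
x_1 = 2.1875, f(x_1) = 1.784539, coefficient = 4
x_2 = 2.3750, f(x_2) = 1.647502, coefficient = 2
x_3 = 2.5625, f(x_3) = 1.402366, coefficient = 4
x_4 = 2.7500, f(x_4) = 1.049568, coefficient = 2
x_5 = 2.9375, f(x_5) = 0.595369, coefficient = 4
x_6 = 3.1250, f(x_6) = 0.051850, coefficient = 2
x_7 = 3.3125, f(x_7) = -0.563379, coefficient = 4
x_8 = 3.5000, f(x_8) = -1.227741, coefficient = 1

I ≈ (0.187500/3) × 18.964273 = 1.185267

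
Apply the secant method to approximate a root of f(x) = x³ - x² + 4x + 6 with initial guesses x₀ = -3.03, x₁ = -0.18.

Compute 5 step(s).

f(x) = x³ - x² + 4x + 6
x₀ = -3.03, x₁ = -0.18

Secant formula: x_{n+1} = x_n - f(x_n)(x_n - x_{n-1})/(f(x_n) - f(x_{n-1}))

Iteration 1:
  f(-3.030000) = -43.119027
  f(-0.180000) = 5.241768
  x_2 = -0.180000 - 5.241768×(-0.180000 - (-3.030000))/(5.241768 - (-43.119027))
       = -0.488908
Iteration 2:
  f(-0.180000) = 5.241768
  f(-0.488908) = 3.688473
  x_3 = -0.488908 - 3.688473×(-0.488908 - (-0.180000))/(3.688473 - 5.241768)
       = -1.222444
Iteration 3:
  f(-0.488908) = 3.688473
  f(-1.222444) = -2.210933
  x_4 = -1.222444 - (-2.210933)×(-1.222444 - (-0.488908))/(-2.210933 - 3.688473)
       = -0.947535
Iteration 4:
  f(-1.222444) = -2.210933
  f(-0.947535) = 0.461316
  x_5 = -0.947535 - 0.461316×(-0.947535 - (-1.222444))/(0.461316 - (-2.210933))
       = -0.994994
Iteration 5:
  f(-0.947535) = 0.461316
  f(-0.994994) = 0.044958
  x_6 = -0.994994 - 0.044958×(-0.994994 - (-0.947535))/(0.044958 - 0.461316)
       = -1.000118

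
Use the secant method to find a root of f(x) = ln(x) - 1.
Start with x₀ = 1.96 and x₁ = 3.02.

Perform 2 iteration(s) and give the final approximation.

f(x) = ln(x) - 1
x₀ = 1.96, x₁ = 3.02

Secant formula: x_{n+1} = x_n - f(x_n)(x_n - x_{n-1})/(f(x_n) - f(x_{n-1}))

Iteration 1:
  f(1.960000) = -0.327056
  f(3.020000) = 0.105257
  x_2 = 3.020000 - 0.105257×(3.020000 - 1.960000)/(0.105257 - (-0.327056))
       = 2.761918
Iteration 2:
  f(3.020000) = 0.105257
  f(2.761918) = 0.015925
  x_3 = 2.761918 - 0.015925×(2.761918 - 3.020000)/(0.015925 - 0.105257)
       = 2.715909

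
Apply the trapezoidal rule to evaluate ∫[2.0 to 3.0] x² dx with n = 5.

f(x) = x²
a = 2.0, b = 3.0, n = 5
h = (b - a)/n = 0.200000

Trapezoidal rule: (h/2)[f(x₀) + 2f(x₁) + 2f(x₂) + ... + f(xₙ)]

x_0 = 2.0000, f(x_0) = 4.000000, coefficient = 1
x_1 = 2.2000, f(x_1) = 4.840000, coefficient = 2
x_2 = 2.4000, f(x_2) = 5.760000, coefficient = 2
x_3 = 2.6000, f(x_3) = 6.760000, coefficient = 2
x_4 = 2.8000, f(x_4) = 7.840000, coefficient = 2
x_5 = 3.0000, f(x_5) = 9.000000, coefficient = 1

I ≈ (0.200000/2) × 63.400000 = 6.340000
Exact value: 6.333333
Error: 0.006667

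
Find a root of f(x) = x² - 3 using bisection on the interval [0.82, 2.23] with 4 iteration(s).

f(x) = x² - 3
Initial interval: [0.82, 2.23]

Iteration 1:
  c_1 = (0.820000 + 2.230000)/2 = 1.525000
  f(c_1) = f(1.525000) = -0.674375
  f(a) × f(c) ≥ 0, new interval: [1.525000, 2.230000]
Iteration 2:
  c_2 = (1.525000 + 2.230000)/2 = 1.877500
  f(c_2) = f(1.877500) = 0.525006
  f(a) × f(c) < 0, new interval: [1.525000, 1.877500]
Iteration 3:
  c_3 = (1.525000 + 1.877500)/2 = 1.701250
  f(c_3) = f(1.701250) = -0.105748
  f(a) × f(c) ≥ 0, new interval: [1.701250, 1.877500]
Iteration 4:
  c_4 = (1.701250 + 1.877500)/2 = 1.789375
  f(c_4) = f(1.789375) = 0.201863
  f(a) × f(c) < 0, new interval: [1.701250, 1.789375]

After 4 iteration(s), the approximation is c_4 = 1.789375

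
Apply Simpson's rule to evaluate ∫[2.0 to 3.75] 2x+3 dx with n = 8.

f(x) = 2x+3
a = 2.0, b = 3.75, n = 8
h = (b - a)/n = 0.218750

Simpson's rule: (h/3)[f(x₀) + 4f(x₁) + 2f(x₂) + ... + f(xₙ)]

x_0 = 2.0000, f(x_0) = 7.000000, coefficient = 1
x_1 = 2.2188, f(x_1) = 7.437500, coefficient = 4
x_2 = 2.4375, f(x_2) = 7.875000, coefficient = 2
x_3 = 2.6562, f(x_3) = 8.312500, coefficient = 4
x_4 = 2.8750, f(x_4) = 8.750000, coefficient = 2
x_5 = 3.0938, f(x_5) = 9.187500, coefficient = 4
x_6 = 3.3125, f(x_6) = 9.625000, coefficient = 2
x_7 = 3.5312, f(x_7) = 10.062500, coefficient = 4
x_8 = 3.7500, f(x_8) = 10.500000, coefficient = 1

I ≈ (0.218750/3) × 210.000000 = 15.312500
Exact value: 15.312500
Error: 0.000000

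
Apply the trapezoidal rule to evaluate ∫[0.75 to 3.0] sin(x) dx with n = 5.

f(x) = sin(x)
a = 0.75, b = 3.0, n = 5
h = (b - a)/n = 0.450000

Trapezoidal rule: (h/2)[f(x₀) + 2f(x₁) + 2f(x₂) + ... + f(xₙ)]

x_0 = 0.7500, f(x_0) = 0.681639, coefficient = 1
x_1 = 1.2000, f(x_1) = 0.932039, coefficient = 2
x_2 = 1.6500, f(x_2) = 0.996865, coefficient = 2
x_3 = 2.1000, f(x_3) = 0.863209, coefficient = 2
x_4 = 2.5500, f(x_4) = 0.557684, coefficient = 2
x_5 = 3.0000, f(x_5) = 0.141120, coefficient = 1

I ≈ (0.450000/2) × 7.522353 = 1.692529
Exact value: 1.721681
Error: 0.029152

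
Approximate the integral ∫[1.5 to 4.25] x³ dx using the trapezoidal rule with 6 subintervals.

f(x) = x³
a = 1.5, b = 4.25, n = 6
h = (b - a)/n = 0.458333

Trapezoidal rule: (h/2)[f(x₀) + 2f(x₁) + 2f(x₂) + ... + f(xₙ)]

x_0 = 1.5000, f(x_0) = 3.375000, coefficient = 1
x_1 = 1.9583, f(x_1) = 7.510344, coefficient = 2
x_2 = 2.4167, f(x_2) = 14.114005, coefficient = 2
x_3 = 2.8750, f(x_3) = 23.763672, coefficient = 2
x_4 = 3.3333, f(x_4) = 37.037037, coefficient = 2
x_5 = 3.7917, f(x_5) = 54.511791, coefficient = 2
x_6 = 4.2500, f(x_6) = 76.765625, coefficient = 1

I ≈ (0.458333/2) × 354.014323 = 81.128282
Exact value: 80.297852
Error: 0.830431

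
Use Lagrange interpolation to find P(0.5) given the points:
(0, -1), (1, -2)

Lagrange interpolation formula:
P(x) = Σ yᵢ × Lᵢ(x)
where Lᵢ(x) = Π_{j≠i} (x - xⱼ)/(xᵢ - xⱼ)

L_0(0.5) = (0.5 - 1)/(0 - 1) = 0.500000
L_1(0.5) = (0.5 - 0)/(1 - 0) = 0.500000

P(0.5) = (-1)×L_0(0.5) + (-2)×L_1(0.5)
P(0.5) = -1.500000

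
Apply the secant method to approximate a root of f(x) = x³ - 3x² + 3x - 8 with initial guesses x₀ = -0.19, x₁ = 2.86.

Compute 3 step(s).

f(x) = x³ - 3x² + 3x - 8
x₀ = -0.19, x₁ = 2.86

Secant formula: x_{n+1} = x_n - f(x_n)(x_n - x_{n-1})/(f(x_n) - f(x_{n-1}))

Iteration 1:
  f(-0.190000) = -8.685159
  f(2.860000) = -0.565144
  x_2 = 2.860000 - (-0.565144)×(2.860000 - (-0.190000))/(-0.565144 - (-8.685159))
       = 3.072277
Iteration 2:
  f(2.860000) = -0.565144
  f(3.072277) = 1.899040
  x_3 = 3.072277 - 1.899040×(3.072277 - 2.860000)/(1.899040 - (-0.565144))
       = 2.908684
Iteration 3:
  f(3.072277) = 1.899040
  f(2.908684) = -0.046520
  x_4 = 2.908684 - (-0.046520)×(2.908684 - 3.072277)/(-0.046520 - 1.899040)
       = 2.912596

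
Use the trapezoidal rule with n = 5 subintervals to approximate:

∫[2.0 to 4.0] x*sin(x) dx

f(x) = x*sin(x)
a = 2.0, b = 4.0, n = 5
h = (b - a)/n = 0.400000

Trapezoidal rule: (h/2)[f(x₀) + 2f(x₁) + 2f(x₂) + ... + f(xₙ)]

x_0 = 2.0000, f(x_0) = 1.818595, coefficient = 1
x_1 = 2.4000, f(x_1) = 1.621112, coefficient = 2
x_2 = 2.8000, f(x_2) = 0.937967, coefficient = 2
x_3 = 3.2000, f(x_3) = -0.186797, coefficient = 2
x_4 = 3.6000, f(x_4) = -1.593074, coefficient = 2
x_5 = 4.0000, f(x_5) = -3.027210, coefficient = 1

I ≈ (0.400000/2) × 0.349800 = 0.069960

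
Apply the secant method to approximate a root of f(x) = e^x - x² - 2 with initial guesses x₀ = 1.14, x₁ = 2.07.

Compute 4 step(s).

f(x) = e^x - x² - 2
x₀ = 1.14, x₁ = 2.07

Secant formula: x_{n+1} = x_n - f(x_n)(x_n - x_{n-1})/(f(x_n) - f(x_{n-1}))

Iteration 1:
  f(1.140000) = -0.172832
  f(2.070000) = 1.639923
  x_2 = 2.070000 - 1.639923×(2.070000 - 1.140000)/(1.639923 - (-0.172832))
       = 1.228668
Iteration 2:
  f(2.070000) = 1.639923
  f(1.228668) = -0.092950
  x_3 = 1.228668 - (-0.092950)×(1.228668 - 2.070000)/(-0.092950 - 1.639923)
       = 1.273796
Iteration 3:
  f(1.228668) = -0.092950
  f(1.273796) = -0.048161
  x_4 = 1.273796 - (-0.048161)×(1.273796 - 1.228668)/(-0.048161 - (-0.092950))
       = 1.322322
Iteration 4:
  f(1.273796) = -0.048161
  f(1.322322) = 0.003588
  x_5 = 1.322322 - 0.003588×(1.322322 - 1.273796)/(0.003588 - (-0.048161))
       = 1.318957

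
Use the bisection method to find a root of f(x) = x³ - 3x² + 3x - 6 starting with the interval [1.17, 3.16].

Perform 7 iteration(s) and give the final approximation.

f(x) = x³ - 3x² + 3x - 6
Initial interval: [1.17, 3.16]

Iteration 1:
  c_1 = (1.170000 + 3.160000)/2 = 2.165000
  f(c_1) = f(2.165000) = -3.418833
  f(a) × f(c) ≥ 0, new interval: [2.165000, 3.160000]
Iteration 2:
  c_2 = (2.165000 + 3.160000)/2 = 2.662500
  f(c_2) = f(2.662500) = -0.405006
  f(a) × f(c) ≥ 0, new interval: [2.662500, 3.160000]
Iteration 3:
  c_3 = (2.662500 + 3.160000)/2 = 2.911250
  f(c_3) = f(2.911250) = 1.981560
  f(a) × f(c) < 0, new interval: [2.662500, 2.911250]
Iteration 4:
  c_4 = (2.662500 + 2.911250)/2 = 2.786875
  f(c_4) = f(2.786875) = 0.705353
  f(a) × f(c) < 0, new interval: [2.662500, 2.786875]
Iteration 5:
  c_5 = (2.662500 + 2.786875)/2 = 2.724687
  f(c_5) = f(2.724687) = 0.130164
  f(a) × f(c) < 0, new interval: [2.662500, 2.724687]
Iteration 6:
  c_6 = (2.662500 + 2.724687)/2 = 2.693594
  f(c_6) = f(2.693594) = -0.142333
  f(a) × f(c) ≥ 0, new interval: [2.693594, 2.724687]
Iteration 7:
  c_7 = (2.693594 + 2.724687)/2 = 2.709141
  f(c_7) = f(2.709141) = -0.007324
  f(a) × f(c) ≥ 0, new interval: [2.709141, 2.724687]

After 7 iteration(s), the approximation is c_7 = 2.709141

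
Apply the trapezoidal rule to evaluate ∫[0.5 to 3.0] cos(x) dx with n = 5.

f(x) = cos(x)
a = 0.5, b = 3.0, n = 5
h = (b - a)/n = 0.500000

Trapezoidal rule: (h/2)[f(x₀) + 2f(x₁) + 2f(x₂) + ... + f(xₙ)]

x_0 = 0.5000, f(x_0) = 0.877583, coefficient = 1
x_1 = 1.0000, f(x_1) = 0.540302, coefficient = 2
x_2 = 1.5000, f(x_2) = 0.070737, coefficient = 2
x_3 = 2.0000, f(x_3) = -0.416147, coefficient = 2
x_4 = 2.5000, f(x_4) = -0.801144, coefficient = 2
x_5 = 3.0000, f(x_5) = -0.989992, coefficient = 1

I ≈ (0.500000/2) × -1.324912 = -0.331228
Exact value: -0.338306
Error: 0.007078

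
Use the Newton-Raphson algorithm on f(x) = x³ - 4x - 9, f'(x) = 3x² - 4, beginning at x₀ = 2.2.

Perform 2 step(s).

f(x) = x³ - 4x - 9
f'(x) = 3x² - 4
x₀ = 2.2

Newton-Raphson formula: x_{n+1} = x_n - f(x_n)/f'(x_n)

Iteration 1:
  f(2.200000) = -7.152000
  f'(2.200000) = 10.520000
  x_1 = 2.200000 - (-7.152000)/10.520000 = 2.879848
Iteration 2:
  f(2.879848) = 3.364696
  f'(2.879848) = 20.880572
  x_2 = 2.879848 - 3.364696/20.880572 = 2.718708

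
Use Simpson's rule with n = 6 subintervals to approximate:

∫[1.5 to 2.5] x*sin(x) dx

f(x) = x*sin(x)
a = 1.5, b = 2.5, n = 6
h = (b - a)/n = 0.166667

Simpson's rule: (h/3)[f(x₀) + 4f(x₁) + 2f(x₂) + ... + f(xₙ)]

x_0 = 1.5000, f(x_0) = 1.496242, coefficient = 1
x_1 = 1.6667, f(x_1) = 1.659013, coefficient = 4
x_2 = 1.8333, f(x_2) = 1.770514, coefficient = 2
x_3 = 2.0000, f(x_3) = 1.818595, coefficient = 4
x_4 = 2.1667, f(x_4) = 1.793264, coefficient = 2
x_5 = 2.3333, f(x_5) = 1.687200, coefficient = 4
x_6 = 2.5000, f(x_6) = 1.496180, coefficient = 1

I ≈ (0.166667/3) × 30.779212 = 1.709956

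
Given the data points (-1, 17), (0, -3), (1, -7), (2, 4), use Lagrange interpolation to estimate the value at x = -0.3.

Lagrange interpolation formula:
P(x) = Σ yᵢ × Lᵢ(x)
where Lᵢ(x) = Π_{j≠i} (x - xⱼ)/(xᵢ - xⱼ)

L_0(-0.3) = (-0.3 - 0)/(-1 - 0) × (-0.3 - 1)/(-1 - 1) × (-0.3 - 2)/(-1 - 2) = 0.149500
L_1(-0.3) = (-0.3 - (-1))/(0 - (-1)) × (-0.3 - 1)/(0 - 1) × (-0.3 - 2)/(0 - 2) = 1.046500
L_2(-0.3) = (-0.3 - (-1))/(1 - (-1)) × (-0.3 - 0)/(1 - 0) × (-0.3 - 2)/(1 - 2) = -0.241500
L_3(-0.3) = (-0.3 - (-1))/(2 - (-1)) × (-0.3 - 0)/(2 - 0) × (-0.3 - 1)/(2 - 1) = 0.045500

P(-0.3) = 17×L_0(-0.3) + (-3)×L_1(-0.3) + (-7)×L_2(-0.3) + 4×L_3(-0.3)
P(-0.3) = 1.274500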